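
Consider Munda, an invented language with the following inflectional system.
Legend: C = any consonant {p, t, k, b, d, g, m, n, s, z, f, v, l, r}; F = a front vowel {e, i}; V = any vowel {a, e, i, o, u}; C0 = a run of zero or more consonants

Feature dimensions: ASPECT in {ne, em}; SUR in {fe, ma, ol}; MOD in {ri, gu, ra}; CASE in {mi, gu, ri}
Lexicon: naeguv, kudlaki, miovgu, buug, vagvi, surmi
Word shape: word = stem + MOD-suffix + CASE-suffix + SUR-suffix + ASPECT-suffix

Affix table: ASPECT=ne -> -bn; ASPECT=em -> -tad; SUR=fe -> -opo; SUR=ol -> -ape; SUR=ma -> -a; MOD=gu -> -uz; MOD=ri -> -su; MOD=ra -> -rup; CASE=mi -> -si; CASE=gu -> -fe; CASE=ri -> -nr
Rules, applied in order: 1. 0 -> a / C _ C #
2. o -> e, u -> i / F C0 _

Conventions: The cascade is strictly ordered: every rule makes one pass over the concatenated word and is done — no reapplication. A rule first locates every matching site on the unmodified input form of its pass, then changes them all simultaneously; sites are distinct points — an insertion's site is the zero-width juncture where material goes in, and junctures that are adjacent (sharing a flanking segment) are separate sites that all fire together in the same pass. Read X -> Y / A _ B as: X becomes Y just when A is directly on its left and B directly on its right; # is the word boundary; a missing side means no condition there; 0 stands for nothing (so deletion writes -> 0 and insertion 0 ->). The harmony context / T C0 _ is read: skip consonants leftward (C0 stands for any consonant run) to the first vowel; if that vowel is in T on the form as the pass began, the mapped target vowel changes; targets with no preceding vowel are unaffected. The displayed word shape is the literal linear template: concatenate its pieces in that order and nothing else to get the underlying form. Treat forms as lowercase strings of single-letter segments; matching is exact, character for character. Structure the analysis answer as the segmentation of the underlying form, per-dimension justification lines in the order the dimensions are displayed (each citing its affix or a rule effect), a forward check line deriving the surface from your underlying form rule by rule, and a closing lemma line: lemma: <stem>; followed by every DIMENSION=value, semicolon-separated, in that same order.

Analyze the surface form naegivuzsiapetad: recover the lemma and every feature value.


underlying: naeguv-uz-si-ape-tad
ASPECT=em - signalled by the affix -tad
SUR=ol - signalled by the affix -ape
MOD=gu - signalled by the affix -uz
CASE=mi - signalled by the affix -si
check: naeguvuzsiapetad -> naeguvuzsiapetad -> naegivuzsiapetad
lemma: naeguv; ASPECT=em; SUR=ol; MOD=gu; CASE=mi


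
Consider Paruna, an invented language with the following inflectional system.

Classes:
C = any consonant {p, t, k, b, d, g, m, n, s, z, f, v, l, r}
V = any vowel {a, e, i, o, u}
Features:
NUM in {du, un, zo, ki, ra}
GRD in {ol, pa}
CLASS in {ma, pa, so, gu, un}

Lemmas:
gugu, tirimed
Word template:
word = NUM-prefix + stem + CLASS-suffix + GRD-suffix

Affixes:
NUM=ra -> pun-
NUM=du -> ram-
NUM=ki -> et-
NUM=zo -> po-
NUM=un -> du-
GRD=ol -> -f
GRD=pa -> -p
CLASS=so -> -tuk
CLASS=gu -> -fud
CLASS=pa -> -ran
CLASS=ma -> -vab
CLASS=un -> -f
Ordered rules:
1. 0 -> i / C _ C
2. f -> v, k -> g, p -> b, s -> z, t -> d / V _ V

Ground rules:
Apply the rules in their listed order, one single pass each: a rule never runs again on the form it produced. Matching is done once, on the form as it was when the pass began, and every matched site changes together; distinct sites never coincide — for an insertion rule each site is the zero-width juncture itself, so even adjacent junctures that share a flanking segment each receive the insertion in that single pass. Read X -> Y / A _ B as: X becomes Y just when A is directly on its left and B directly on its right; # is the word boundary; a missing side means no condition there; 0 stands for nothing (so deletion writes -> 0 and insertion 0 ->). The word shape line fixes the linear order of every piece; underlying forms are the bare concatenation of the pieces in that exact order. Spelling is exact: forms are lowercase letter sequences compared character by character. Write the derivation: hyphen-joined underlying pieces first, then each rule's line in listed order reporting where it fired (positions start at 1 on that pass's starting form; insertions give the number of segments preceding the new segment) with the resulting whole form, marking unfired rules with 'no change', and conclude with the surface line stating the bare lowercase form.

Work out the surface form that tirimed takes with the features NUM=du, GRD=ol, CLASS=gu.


underlying: ram-tirimed-fud-f
1. 0 -> i / C _ C: inserts after position(s) 3, 10, 13: ramitirimedifudif
2. f -> v, k -> g, p -> b, s -> z, t -> d / V _ V: fires at position(s) 5, 13: ramidirimedivudif
surface: ramidirimedivudif


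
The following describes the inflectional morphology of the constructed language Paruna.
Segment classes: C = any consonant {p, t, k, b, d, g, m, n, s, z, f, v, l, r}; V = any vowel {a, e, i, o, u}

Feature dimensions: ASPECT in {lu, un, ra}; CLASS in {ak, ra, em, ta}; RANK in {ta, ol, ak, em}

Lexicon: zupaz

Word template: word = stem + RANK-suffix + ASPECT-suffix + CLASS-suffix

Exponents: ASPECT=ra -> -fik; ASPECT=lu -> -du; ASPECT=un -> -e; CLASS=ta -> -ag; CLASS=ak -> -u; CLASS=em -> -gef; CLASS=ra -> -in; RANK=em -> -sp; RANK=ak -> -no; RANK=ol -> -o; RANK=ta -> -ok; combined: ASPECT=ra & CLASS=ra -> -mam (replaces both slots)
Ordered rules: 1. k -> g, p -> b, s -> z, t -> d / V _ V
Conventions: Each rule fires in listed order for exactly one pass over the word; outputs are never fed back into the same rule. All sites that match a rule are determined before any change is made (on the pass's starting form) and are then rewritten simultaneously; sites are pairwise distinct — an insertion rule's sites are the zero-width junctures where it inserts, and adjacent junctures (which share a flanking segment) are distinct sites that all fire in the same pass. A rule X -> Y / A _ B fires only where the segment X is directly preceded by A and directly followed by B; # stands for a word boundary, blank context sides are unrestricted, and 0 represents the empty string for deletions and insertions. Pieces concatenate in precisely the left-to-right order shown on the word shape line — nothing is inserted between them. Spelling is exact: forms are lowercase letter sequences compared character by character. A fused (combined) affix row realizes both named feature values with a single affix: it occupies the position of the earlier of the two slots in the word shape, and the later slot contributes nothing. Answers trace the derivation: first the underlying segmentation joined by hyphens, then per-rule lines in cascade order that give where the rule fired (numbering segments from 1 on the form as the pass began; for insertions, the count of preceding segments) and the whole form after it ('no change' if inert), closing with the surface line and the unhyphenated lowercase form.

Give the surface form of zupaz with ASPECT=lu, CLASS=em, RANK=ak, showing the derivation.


underlying: zupaz-no-du-gef
1. k -> g, p -> b, s -> z, t -> d / V _ V: fires at position(s) 3: zubaznodugef
surface: zubaznodugef


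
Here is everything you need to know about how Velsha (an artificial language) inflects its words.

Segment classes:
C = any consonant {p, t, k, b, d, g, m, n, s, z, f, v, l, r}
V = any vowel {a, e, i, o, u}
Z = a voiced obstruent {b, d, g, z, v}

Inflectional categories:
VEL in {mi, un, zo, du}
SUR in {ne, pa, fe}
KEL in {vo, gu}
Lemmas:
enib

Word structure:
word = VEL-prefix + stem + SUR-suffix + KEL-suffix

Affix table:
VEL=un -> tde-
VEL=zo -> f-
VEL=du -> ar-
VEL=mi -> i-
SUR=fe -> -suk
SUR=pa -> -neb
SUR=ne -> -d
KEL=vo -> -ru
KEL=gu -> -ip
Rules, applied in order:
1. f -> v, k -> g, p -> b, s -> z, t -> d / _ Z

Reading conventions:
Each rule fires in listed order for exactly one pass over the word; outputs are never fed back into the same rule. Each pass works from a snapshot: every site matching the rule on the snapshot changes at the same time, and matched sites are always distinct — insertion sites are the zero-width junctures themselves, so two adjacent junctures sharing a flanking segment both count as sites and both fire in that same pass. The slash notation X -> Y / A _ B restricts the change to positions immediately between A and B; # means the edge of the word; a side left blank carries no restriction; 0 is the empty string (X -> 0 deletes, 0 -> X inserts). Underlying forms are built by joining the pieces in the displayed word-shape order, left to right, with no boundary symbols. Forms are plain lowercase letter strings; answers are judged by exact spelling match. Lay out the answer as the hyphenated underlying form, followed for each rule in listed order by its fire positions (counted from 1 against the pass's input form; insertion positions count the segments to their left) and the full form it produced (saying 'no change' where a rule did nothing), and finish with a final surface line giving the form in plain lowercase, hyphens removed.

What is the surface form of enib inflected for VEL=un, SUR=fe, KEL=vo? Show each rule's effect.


underlying: tde-enib-suk-ru
1. f -> v, k -> g, p -> b, s -> z, t -> d / _ Z: fires at position(s) 1: ddeenibsukru
surface: ddeenibsukru


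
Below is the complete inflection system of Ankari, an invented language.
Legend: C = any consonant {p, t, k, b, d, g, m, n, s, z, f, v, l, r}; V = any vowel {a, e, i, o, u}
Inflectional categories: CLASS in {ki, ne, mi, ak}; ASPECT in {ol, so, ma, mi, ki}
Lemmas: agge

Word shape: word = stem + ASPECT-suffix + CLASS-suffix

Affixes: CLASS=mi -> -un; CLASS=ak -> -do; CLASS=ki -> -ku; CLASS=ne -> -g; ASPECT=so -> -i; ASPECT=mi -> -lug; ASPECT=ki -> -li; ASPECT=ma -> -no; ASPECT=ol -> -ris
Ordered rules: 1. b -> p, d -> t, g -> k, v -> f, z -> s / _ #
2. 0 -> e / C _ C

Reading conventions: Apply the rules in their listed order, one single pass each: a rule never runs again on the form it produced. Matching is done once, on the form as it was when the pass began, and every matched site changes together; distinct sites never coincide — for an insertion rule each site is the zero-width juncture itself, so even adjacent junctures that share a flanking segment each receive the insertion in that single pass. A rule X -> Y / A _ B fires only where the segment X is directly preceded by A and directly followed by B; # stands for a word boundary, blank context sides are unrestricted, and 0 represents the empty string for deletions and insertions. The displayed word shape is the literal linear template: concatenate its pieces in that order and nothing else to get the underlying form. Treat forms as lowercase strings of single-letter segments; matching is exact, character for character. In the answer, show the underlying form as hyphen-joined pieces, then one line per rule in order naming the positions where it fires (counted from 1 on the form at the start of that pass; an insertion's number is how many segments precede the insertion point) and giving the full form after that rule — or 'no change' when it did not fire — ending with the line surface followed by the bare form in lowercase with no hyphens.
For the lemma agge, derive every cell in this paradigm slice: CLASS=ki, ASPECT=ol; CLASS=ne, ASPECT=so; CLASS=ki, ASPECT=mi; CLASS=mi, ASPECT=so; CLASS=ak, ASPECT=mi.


cell CLASS=ki, ASPECT=ol:
underlying: agge-ris-ku
1. b -> p, d -> t, g -> k, v -> f, z -> s / _ #: no change
2. 0 -> e / C _ C: inserts after position(s) 2, 7: agegeriseku
surface: agegeriseku

cell CLASS=ne, ASPECT=so:
underlying: agge-i-g
1. b -> p, d -> t, g -> k, v -> f, z -> s / _ #: fires at position(s) 6: aggeik
2. 0 -> e / C _ C: inserts after position(s) 2: agegeik
surface: agegeik

cell CLASS=ki, ASPECT=mi:
underlying: agge-lug-ku
1. b -> p, d -> t, g -> k, v -> f, z -> s / _ #: no change
2. 0 -> e / C _ C: inserts after position(s) 2, 7: agegelugeku
surface: agegelugeku

cell CLASS=mi, ASPECT=so:
underlying: agge-i-un
1. b -> p, d -> t, g -> k, v -> f, z -> s / _ #: no change
2. 0 -> e / C _ C: inserts after position(s) 2: agegeiun
surface: agegeiun

cell CLASS=ak, ASPECT=mi:
underlying: agge-lug-do
1. b -> p, d -> t, g -> k, v -> f, z -> s / _ #: no change
2. 0 -> e / C _ C: inserts after position(s) 2, 7: agegelugedo
surface: agegelugedo


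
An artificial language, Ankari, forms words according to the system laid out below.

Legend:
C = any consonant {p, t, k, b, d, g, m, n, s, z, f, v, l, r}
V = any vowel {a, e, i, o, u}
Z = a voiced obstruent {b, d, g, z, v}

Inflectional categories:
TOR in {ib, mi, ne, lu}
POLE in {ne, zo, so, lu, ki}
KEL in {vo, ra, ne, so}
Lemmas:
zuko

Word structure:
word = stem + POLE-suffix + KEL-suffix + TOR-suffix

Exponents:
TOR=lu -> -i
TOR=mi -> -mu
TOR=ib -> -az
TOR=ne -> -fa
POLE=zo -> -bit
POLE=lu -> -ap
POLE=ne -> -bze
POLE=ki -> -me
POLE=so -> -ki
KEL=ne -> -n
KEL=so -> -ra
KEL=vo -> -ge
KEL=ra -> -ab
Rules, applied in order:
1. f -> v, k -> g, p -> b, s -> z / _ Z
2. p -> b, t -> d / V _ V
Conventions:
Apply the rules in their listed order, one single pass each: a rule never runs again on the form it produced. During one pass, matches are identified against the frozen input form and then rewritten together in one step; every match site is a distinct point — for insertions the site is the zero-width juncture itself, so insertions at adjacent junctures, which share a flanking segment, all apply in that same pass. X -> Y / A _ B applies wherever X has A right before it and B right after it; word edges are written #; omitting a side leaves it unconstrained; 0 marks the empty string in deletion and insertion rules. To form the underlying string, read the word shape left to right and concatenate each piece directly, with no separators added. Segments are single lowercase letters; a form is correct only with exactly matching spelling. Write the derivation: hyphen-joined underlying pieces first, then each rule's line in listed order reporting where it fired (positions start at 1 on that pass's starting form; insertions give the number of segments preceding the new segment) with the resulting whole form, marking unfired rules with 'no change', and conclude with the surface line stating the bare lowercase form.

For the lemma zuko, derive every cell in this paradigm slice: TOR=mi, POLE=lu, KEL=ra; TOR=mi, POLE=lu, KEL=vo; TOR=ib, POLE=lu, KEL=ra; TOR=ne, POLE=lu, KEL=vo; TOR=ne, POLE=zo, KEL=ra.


cell TOR=mi, POLE=lu, KEL=ra:
underlying: zuko-ap-ab-mu
1. f -> v, k -> g, p -> b, s -> z / _ Z: no change
2. p -> b, t -> d / V _ V: fires at position(s) 6: zukoababmu
surface: zukoababmu

cell TOR=mi, POLE=lu, KEL=vo:
underlying: zuko-ap-ge-mu
1. f -> v, k -> g, p -> b, s -> z / _ Z: fires at position(s) 6: zukoabgemu
2. p -> b, t -> d / V _ V: no change
surface: zukoabgemu

cell TOR=ib, POLE=lu, KEL=ra:
underlying: zuko-ap-ab-az
1. f -> v, k -> g, p -> b, s -> z / _ Z: no change
2. p -> b, t -> d / V _ V: fires at position(s) 6: zukoababaz
surface: zukoababaz

cell TOR=ne, POLE=lu, KEL=vo:
underlying: zuko-ap-ge-fa
1. f -> v, k -> g, p -> b, s -> z / _ Z: fires at position(s) 6: zukoabgefa
2. p -> b, t -> d / V _ V: no change
surface: zukoabgefa

cell TOR=ne, POLE=zo, KEL=ra:
underlying: zuko-bit-ab-fa
1. f -> v, k -> g, p -> b, s -> z / _ Z: no change
2. p -> b, t -> d / V _ V: fires at position(s) 7: zukobidabfa
surface: zukobidabfa


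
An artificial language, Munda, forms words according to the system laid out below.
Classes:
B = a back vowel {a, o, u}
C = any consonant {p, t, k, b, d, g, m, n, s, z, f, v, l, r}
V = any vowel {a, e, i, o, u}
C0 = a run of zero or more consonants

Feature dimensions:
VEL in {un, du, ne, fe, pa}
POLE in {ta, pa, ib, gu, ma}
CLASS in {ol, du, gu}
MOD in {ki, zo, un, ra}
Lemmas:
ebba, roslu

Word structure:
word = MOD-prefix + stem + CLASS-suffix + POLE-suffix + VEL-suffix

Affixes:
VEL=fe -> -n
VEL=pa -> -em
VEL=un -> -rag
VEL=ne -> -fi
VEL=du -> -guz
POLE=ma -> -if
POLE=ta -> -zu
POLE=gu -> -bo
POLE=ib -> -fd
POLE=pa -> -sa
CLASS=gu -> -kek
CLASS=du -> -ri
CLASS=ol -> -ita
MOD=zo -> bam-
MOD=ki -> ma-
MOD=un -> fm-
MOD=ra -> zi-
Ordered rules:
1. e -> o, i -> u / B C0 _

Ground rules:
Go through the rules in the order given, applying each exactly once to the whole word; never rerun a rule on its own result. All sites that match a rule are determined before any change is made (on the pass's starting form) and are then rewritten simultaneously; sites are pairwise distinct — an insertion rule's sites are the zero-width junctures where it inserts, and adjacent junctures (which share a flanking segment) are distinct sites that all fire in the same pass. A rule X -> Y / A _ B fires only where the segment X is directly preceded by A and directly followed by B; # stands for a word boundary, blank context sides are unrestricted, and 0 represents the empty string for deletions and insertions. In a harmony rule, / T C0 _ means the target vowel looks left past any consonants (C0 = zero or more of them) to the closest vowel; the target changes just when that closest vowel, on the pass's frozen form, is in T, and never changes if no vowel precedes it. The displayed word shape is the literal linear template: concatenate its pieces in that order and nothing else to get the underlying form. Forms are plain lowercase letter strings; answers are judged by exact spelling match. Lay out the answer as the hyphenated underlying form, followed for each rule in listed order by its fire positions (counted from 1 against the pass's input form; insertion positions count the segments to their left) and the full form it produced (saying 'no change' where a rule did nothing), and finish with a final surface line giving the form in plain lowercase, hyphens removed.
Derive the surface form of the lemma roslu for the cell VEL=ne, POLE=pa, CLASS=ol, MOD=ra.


underlying: zi-roslu-ita-sa-fi
1. e -> o, i -> u / B C0 _: fires at position(s) 8, 14: zirosluutasafu
surface: zirosluutasafu


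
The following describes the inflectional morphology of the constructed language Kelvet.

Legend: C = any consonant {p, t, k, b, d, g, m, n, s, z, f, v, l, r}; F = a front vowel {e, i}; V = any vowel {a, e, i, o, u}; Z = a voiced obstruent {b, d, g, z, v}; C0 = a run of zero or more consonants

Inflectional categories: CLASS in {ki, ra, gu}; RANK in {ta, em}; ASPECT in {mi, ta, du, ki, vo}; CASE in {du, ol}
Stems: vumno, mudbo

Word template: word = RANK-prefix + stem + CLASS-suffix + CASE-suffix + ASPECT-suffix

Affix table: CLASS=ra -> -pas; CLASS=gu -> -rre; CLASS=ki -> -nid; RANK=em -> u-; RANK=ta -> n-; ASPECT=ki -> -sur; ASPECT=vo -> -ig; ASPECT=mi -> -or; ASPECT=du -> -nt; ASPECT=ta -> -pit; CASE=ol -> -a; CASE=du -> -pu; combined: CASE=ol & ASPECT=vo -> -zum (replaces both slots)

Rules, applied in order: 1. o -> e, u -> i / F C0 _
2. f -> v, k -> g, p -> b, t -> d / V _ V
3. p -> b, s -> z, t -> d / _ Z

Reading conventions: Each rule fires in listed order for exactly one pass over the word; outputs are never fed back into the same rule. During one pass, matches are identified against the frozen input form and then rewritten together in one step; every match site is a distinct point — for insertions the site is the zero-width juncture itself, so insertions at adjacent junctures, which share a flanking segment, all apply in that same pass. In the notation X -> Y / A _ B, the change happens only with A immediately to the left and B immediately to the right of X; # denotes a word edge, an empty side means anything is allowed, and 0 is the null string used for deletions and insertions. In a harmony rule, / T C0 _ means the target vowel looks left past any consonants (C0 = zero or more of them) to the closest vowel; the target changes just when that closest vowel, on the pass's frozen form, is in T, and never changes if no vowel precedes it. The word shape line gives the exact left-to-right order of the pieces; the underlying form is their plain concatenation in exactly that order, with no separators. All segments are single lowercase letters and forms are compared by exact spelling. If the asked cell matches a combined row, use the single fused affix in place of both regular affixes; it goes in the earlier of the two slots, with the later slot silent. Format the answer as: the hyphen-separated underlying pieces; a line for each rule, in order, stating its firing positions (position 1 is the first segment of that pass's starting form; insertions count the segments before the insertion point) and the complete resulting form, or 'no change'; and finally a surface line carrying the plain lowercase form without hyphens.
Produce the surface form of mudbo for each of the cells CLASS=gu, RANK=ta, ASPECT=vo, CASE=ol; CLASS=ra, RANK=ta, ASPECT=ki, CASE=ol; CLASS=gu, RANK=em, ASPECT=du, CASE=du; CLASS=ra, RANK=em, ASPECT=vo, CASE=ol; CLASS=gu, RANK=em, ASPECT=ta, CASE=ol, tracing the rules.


cell CLASS=gu, RANK=ta, ASPECT=vo, CASE=ol:
underlying: n-mudbo-rre-zum
1. o -> e, u -> i / F C0 _: fires at position(s) 11: nmudborrezim
2. f -> v, k -> g, p -> b, t -> d / V _ V: no change
3. p -> b, s -> z, t -> d / _ Z: no change
surface: nmudborrezim

cell CLASS=ra, RANK=ta, ASPECT=ki, CASE=ol:
underlying: n-mudbo-pas-a-sur
1. o -> e, u -> i / F C0 _: no change
2. f -> v, k -> g, p -> b, t -> d / V _ V: fires at position(s) 7: nmudbobasasur
3. p -> b, s -> z, t -> d / _ Z: no change
surface: nmudbobasasur

cell CLASS=gu, RANK=em, ASPECT=du, CASE=du:
underlying: u-mudbo-rre-pu-nt
1. o -> e, u -> i / F C0 _: fires at position(s) 11: umudborrepint
2. f -> v, k -> g, p -> b, t -> d / V _ V: fires at position(s) 10: umudborrebint
3. p -> b, s -> z, t -> d / _ Z: no change
surface: umudborrebint

cell CLASS=ra, RANK=em, ASPECT=vo, CASE=ol:
underlying: u-mudbo-pas-zum
1. o -> e, u -> i / F C0 _: no change
2. f -> v, k -> g, p -> b, t -> d / V _ V: fires at position(s) 7: umudbobaszum
3. p -> b, s -> z, t -> d / _ Z: fires at position(s) 9: umudbobazzum
surface: umudbobazzum

cell CLASS=gu, RANK=em, ASPECT=ta, CASE=ol:
underlying: u-mudbo-rre-a-pit
1. o -> e, u -> i / F C0 _: no change
2. f -> v, k -> g, p -> b, t -> d / V _ V: fires at position(s) 11: umudborreabit
3. p -> b, s -> z, t -> d / _ Z: no change
surface: umudborreabit


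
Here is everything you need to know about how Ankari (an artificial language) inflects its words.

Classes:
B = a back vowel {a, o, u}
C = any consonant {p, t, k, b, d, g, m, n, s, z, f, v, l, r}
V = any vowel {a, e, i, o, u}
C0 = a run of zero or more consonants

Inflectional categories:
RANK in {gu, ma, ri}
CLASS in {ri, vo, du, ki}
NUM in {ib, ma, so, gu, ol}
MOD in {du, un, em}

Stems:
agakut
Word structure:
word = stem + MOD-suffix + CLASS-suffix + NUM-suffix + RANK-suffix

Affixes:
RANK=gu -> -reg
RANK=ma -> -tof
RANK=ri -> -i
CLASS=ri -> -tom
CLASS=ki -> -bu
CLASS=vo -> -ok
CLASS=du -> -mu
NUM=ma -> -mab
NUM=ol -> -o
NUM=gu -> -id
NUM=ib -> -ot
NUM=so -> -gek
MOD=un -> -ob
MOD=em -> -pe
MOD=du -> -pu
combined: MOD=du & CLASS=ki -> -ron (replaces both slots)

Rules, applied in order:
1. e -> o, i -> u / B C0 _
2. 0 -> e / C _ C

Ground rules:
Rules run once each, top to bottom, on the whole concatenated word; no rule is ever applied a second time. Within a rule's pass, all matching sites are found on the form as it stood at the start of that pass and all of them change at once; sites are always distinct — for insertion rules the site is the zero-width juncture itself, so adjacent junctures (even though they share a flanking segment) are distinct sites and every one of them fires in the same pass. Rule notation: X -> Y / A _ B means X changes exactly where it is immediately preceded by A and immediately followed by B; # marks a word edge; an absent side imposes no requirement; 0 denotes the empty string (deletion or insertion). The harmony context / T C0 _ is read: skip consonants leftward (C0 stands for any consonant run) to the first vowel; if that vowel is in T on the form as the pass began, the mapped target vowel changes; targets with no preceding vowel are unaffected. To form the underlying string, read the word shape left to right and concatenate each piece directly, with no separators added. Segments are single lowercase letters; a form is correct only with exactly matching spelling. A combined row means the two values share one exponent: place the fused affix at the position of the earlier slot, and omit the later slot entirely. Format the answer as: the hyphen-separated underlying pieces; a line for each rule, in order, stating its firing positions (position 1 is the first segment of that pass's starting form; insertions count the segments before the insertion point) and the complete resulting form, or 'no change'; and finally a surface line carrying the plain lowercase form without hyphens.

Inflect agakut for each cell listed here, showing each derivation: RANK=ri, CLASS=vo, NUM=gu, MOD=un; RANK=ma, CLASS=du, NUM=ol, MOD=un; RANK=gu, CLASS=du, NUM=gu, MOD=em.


cell RANK=ri, CLASS=vo, NUM=gu, MOD=un:
underlying: agakut-ob-ok-id-i
1. e -> o, i -> u / B C0 _: fires at position(s) 11: agakutobokudi
2. 0 -> e / C _ C: no change
surface: agakutobokudi

cell RANK=ma, CLASS=du, NUM=ol, MOD=un:
underlying: agakut-ob-mu-o-tof
1. e -> o, i -> u / B C0 _: no change
2. 0 -> e / C _ C: inserts after position(s) 8: agakutobemuotof
surface: agakutobemuotof

cell RANK=gu, CLASS=du, NUM=gu, MOD=em:
underlying: agakut-pe-mu-id-reg
1. e -> o, i -> u / B C0 _: fires at position(s) 8, 11: agakutpomuudreg
2. 0 -> e / C _ C: inserts after position(s) 6, 12: agakutepomuudereg
surface: agakutepomuudereg


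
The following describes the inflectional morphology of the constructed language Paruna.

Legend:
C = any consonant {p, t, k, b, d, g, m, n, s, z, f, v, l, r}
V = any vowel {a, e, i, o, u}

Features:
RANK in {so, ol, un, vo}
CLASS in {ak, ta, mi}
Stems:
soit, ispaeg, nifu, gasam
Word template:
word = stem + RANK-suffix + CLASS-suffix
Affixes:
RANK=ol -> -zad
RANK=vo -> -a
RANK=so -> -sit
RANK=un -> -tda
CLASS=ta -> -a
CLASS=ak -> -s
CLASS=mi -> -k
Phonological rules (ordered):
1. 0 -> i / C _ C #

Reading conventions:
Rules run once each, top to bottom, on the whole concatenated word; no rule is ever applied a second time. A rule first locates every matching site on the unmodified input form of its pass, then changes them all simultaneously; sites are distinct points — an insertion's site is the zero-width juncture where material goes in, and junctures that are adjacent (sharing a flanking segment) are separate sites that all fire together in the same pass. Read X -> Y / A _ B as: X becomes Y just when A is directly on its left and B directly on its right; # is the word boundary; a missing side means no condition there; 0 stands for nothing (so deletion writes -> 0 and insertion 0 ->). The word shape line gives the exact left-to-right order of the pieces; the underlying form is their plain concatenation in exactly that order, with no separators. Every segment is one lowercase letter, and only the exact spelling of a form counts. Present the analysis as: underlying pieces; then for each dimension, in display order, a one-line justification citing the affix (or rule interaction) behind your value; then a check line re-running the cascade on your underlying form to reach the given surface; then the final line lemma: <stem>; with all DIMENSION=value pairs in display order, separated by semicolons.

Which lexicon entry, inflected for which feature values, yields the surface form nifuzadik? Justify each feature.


underlying: nifu-zad-k
RANK=ol - signalled by the affix -zad
CLASS=mi - signalled by the affix -k
check: nifuzadk -> nifuzadik
lemma: nifu; RANK=ol; CLASS=mi


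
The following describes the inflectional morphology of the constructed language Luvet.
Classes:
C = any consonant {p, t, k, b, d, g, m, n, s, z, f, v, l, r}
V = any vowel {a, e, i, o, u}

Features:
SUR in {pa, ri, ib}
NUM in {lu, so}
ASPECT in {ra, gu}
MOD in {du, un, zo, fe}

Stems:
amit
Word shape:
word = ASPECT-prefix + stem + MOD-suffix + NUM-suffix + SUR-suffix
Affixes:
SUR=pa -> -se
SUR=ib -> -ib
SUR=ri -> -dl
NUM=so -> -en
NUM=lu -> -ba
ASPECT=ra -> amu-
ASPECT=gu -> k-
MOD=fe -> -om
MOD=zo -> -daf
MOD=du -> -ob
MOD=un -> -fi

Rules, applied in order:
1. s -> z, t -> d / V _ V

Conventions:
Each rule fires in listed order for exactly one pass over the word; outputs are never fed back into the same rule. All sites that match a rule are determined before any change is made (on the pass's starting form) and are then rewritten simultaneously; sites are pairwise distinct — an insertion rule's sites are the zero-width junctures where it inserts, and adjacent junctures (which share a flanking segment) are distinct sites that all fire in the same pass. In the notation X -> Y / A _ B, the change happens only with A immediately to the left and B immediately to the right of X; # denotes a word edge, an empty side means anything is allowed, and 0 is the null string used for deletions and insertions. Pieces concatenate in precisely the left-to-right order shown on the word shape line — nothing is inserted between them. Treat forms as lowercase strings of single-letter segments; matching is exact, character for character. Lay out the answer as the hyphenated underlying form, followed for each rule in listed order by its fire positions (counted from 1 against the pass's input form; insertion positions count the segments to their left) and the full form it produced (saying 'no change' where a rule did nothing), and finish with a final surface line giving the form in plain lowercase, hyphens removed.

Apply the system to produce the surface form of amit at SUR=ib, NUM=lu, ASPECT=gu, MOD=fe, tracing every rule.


underlying: k-amit-om-ba-ib
1. s -> z, t -> d / V _ V: fires at position(s) 5: kamidombaib
surface: kamidombaib


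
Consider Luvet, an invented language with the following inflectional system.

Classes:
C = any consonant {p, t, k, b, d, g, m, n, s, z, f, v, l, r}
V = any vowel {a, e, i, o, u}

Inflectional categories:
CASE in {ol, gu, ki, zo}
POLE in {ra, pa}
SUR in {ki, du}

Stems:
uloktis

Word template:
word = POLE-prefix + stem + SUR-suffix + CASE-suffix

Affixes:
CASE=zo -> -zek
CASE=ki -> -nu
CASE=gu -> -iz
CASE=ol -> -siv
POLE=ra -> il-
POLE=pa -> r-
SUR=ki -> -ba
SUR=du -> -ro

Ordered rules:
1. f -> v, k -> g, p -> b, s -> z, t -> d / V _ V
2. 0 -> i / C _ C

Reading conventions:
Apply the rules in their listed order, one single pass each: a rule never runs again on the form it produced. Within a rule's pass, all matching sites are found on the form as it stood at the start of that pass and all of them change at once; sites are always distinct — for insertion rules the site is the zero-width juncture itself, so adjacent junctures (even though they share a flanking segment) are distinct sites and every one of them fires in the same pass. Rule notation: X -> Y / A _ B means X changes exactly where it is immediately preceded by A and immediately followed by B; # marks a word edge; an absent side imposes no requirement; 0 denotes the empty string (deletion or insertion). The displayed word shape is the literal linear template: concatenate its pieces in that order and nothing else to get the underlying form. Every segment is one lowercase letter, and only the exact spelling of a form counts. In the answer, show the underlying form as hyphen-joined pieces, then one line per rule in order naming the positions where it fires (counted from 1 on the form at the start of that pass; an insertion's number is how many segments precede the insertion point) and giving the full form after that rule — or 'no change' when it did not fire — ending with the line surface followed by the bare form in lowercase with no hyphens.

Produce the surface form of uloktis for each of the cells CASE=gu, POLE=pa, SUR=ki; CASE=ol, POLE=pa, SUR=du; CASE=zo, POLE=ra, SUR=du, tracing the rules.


cell CASE=gu, POLE=pa, SUR=ki:
underlying: r-uloktis-ba-iz
1. f -> v, k -> g, p -> b, s -> z, t -> d / V _ V: no change
2. 0 -> i / C _ C: inserts after position(s) 5, 8: rulokitisibaiz
surface: rulokitisibaiz

cell CASE=ol, POLE=pa, SUR=du:
underlying: r-uloktis-ro-siv
1. f -> v, k -> g, p -> b, s -> z, t -> d / V _ V: fires at position(s) 11: ruloktisroziv
2. 0 -> i / C _ C: inserts after position(s) 5, 8: rulokitisiroziv
surface: rulokitisiroziv

cell CASE=zo, POLE=ra, SUR=du:
underlying: il-uloktis-ro-zek
1. f -> v, k -> g, p -> b, s -> z, t -> d / V _ V: no change
2. 0 -> i / C _ C: inserts after position(s) 6, 9: ilulokitisirozek
surface: ilulokitisirozek


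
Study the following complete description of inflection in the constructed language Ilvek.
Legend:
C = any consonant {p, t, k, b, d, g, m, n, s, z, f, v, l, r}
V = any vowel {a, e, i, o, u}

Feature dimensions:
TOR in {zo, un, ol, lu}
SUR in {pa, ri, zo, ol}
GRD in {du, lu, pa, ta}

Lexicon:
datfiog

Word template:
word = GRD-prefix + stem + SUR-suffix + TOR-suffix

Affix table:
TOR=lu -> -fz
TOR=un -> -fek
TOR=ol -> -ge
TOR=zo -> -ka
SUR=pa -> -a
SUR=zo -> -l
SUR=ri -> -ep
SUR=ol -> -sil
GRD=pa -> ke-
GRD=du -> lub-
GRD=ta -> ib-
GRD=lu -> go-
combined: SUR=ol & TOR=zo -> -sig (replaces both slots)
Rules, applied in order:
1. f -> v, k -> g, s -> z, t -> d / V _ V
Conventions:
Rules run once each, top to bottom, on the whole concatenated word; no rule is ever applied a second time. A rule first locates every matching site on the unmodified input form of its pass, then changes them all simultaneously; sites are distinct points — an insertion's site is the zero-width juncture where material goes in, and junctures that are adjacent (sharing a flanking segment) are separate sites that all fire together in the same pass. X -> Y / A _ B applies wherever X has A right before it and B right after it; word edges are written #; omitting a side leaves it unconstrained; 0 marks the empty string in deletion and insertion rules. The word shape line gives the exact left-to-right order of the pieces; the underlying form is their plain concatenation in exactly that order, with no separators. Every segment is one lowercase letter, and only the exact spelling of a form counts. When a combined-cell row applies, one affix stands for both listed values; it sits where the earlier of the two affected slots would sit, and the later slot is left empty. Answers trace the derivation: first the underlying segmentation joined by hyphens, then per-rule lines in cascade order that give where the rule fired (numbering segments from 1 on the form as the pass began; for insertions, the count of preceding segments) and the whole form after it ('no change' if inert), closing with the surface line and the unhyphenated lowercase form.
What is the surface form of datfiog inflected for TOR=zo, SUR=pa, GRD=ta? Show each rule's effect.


underlying: ib-datfiog-a-ka
1. f -> v, k -> g, s -> z, t -> d / V _ V: fires at position(s) 11: ibdatfiogaga
surface: ibdatfiogaga


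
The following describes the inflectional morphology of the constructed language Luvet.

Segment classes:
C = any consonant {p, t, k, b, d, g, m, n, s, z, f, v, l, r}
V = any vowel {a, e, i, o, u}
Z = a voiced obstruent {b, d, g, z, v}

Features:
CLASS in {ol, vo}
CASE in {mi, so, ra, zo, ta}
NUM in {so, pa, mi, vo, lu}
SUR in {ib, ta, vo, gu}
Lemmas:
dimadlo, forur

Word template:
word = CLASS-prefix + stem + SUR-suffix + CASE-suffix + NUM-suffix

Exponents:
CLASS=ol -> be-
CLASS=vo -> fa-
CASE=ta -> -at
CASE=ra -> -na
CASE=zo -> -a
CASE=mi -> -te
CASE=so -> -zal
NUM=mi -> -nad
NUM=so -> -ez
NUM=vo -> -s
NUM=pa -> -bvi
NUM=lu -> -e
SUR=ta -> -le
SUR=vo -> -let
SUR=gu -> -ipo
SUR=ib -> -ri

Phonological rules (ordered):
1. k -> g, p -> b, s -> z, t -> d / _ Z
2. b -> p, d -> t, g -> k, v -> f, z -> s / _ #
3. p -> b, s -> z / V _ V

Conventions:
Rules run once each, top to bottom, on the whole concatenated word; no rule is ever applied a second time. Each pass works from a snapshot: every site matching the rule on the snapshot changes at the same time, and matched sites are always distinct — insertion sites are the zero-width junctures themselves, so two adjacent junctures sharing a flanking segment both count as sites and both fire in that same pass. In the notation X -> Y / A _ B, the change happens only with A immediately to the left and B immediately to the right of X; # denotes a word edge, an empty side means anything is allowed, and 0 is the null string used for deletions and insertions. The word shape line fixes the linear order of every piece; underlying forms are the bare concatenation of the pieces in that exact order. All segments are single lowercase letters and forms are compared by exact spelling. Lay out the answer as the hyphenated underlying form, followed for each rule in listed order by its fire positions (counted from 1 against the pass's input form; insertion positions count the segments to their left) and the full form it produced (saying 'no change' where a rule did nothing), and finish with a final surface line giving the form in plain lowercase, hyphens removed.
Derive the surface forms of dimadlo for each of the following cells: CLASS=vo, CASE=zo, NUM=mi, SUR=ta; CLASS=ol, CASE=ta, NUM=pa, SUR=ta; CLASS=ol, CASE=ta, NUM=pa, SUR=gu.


cell CLASS=vo, CASE=zo, NUM=mi, SUR=ta:
underlying: fa-dimadlo-le-a-nad
1. k -> g, p -> b, s -> z, t -> d / _ Z: no change
2. b -> p, d -> t, g -> k, v -> f, z -> s / _ #: fires at position(s) 15: fadimadloleanat
3. p -> b, s -> z / V _ V: no change
surface: fadimadloleanat

cell CLASS=ol, CASE=ta, NUM=pa, SUR=ta:
underlying: be-dimadlo-le-at-bvi
1. k -> g, p -> b, s -> z, t -> d / _ Z: fires at position(s) 13: bedimadloleadbvi
2. b -> p, d -> t, g -> k, v -> f, z -> s / _ #: no change
3. p -> b, s -> z / V _ V: no change
surface: bedimadloleadbvi

cell CLASS=ol, CASE=ta, NUM=pa, SUR=gu:
underlying: be-dimadlo-ipo-at-bvi
1. k -> g, p -> b, s -> z, t -> d / _ Z: fires at position(s) 14: bedimadloipoadbvi
2. b -> p, d -> t, g -> k, v -> f, z -> s / _ #: no change
3. p -> b, s -> z / V _ V: fires at position(s) 11: bedimadloiboadbvi
surface: bedimadloiboadbvi


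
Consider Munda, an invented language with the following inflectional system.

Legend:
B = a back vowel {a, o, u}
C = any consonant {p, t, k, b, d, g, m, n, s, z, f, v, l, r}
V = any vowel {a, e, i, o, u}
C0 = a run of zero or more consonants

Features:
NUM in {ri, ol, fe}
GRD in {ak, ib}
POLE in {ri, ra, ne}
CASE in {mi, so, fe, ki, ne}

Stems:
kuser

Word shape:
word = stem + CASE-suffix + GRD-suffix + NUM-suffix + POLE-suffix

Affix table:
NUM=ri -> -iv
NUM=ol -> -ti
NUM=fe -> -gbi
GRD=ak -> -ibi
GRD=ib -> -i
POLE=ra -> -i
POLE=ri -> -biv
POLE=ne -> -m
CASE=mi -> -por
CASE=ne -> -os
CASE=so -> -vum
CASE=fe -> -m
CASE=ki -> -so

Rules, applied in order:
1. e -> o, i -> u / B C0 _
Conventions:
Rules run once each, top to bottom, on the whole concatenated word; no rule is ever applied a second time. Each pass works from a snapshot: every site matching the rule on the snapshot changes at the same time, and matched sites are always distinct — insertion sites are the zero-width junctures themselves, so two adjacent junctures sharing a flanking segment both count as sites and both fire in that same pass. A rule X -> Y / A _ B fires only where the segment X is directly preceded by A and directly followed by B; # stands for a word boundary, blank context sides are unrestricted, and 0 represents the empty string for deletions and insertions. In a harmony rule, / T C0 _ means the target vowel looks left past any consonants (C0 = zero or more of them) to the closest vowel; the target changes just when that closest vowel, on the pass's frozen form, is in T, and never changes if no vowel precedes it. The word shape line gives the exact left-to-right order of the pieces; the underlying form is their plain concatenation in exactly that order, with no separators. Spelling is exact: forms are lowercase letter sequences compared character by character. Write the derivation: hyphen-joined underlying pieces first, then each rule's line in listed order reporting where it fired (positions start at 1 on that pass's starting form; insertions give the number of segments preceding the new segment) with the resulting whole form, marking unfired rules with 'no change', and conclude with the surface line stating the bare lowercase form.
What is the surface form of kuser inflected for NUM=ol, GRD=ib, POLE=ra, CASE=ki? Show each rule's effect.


underlying: kuser-so-i-ti-i
1. e -> o, i -> u / B C0 _: fires at position(s) 4, 8: kusorsoutii
surface: kusorsoutii
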